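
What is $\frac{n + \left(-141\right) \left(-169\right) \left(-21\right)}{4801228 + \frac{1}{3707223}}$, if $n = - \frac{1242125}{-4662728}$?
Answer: $- \frac{8649951518283727821}{82992934853466637160} \approx -0.10423$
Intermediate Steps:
$n = \frac{1242125}{4662728}$ ($n = \left(-1242125\right) \left(- \frac{1}{4662728}\right) = \frac{1242125}{4662728} \approx 0.26639$)
$\frac{n + \left(-141\right) \left(-169\right) \left(-21\right)}{4801228 + \frac{1}{3707223}} = \frac{\frac{1242125}{4662728} + \left(-141\right) \left(-169\right) \left(-21\right)}{4801228 + \frac{1}{3707223}} = \frac{\frac{1242125}{4662728} + 23829 \left(-21\right)}{4801228 + \frac{1}{3707223}} = \frac{\frac{1242125}{4662728} - 500409}{\frac{17799222869845}{3707223}} = \left(- \frac{2333269813627}{4662728}\right) \frac{3707223}{17799222869845} = - \frac{8649951518283727821}{82992934853466637160}$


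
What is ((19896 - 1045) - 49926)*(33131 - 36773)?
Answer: 113175150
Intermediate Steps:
((19896 - 1045) - 49926)*(33131 - 36773) = (18851 - 49926)*(-3642) = -31075*(-3642) = 113175150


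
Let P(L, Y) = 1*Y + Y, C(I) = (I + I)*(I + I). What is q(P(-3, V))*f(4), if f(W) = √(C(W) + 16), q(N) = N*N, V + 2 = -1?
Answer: 144*√5 ≈ 321.99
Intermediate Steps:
V = -3 (V = -2 - 1 = -3)
C(I) = 4*I² (C(I) = (2*I)*(2*I) = 4*I²)
P(L, Y) = 2*Y (P(L, Y) = Y + Y = 2*Y)
q(N) = N²
f(W) = √(16 + 4*W²) (f(W) = √(4*W² + 16) = √(16 + 4*W²))
q(P(-3, V))*f(4) = (2*(-3))²*(2*√(4 + 4²)) = (-6)²*(2*√(4 + 16)) = 36*(2*√20) = 36*(2*(2*√5)) = 36*(4*√5) = 144*√5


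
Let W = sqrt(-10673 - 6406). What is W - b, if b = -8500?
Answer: 8500 + I*sqrt(17079) ≈ 8500.0 + 130.69*I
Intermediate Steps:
W = I*sqrt(17079) (W = sqrt(-17079) = I*sqrt(17079) ≈ 130.69*I)
W - b = I*sqrt(17079) - 1*(-8500) = I*sqrt(17079) + 8500 = 8500 + I*sqrt(17079)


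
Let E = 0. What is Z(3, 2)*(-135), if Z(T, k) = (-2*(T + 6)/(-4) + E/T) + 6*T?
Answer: -6075/2 ≈ -3037.5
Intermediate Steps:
Z(T, k) = 3 + 13*T/2 (Z(T, k) = (-2*(T + 6)/(-4) + 0/T) + 6*T = (-2*(6 + T)*(-1/4) + 0) + 6*T = ((-12 - 2*T)*(-1/4) + 0) + 6*T = ((3 + T/2) + 0) + 6*T = (3 + T/2) + 6*T = 3 + 13*T/2)
Z(3, 2)*(-135) = (3 + (13/2)*3)*(-135) = (3 + 39/2)*(-135) = (45/2)*(-135) = -6075/2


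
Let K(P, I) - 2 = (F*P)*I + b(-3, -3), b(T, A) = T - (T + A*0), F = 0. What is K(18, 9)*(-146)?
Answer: -292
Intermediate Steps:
b(T, A) = 0 (b(T, A) = T - (T + 0) = T - T = 0)
K(P, I) = 2 (K(P, I) = 2 + ((0*P)*I + 0) = 2 + (0*I + 0) = 2 + (0 + 0) = 2 + 0 = 2)
K(18, 9)*(-146) = 2*(-146) = -292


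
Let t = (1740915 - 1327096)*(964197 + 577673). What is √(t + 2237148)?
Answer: √638057338678 ≈ 7.9879e+5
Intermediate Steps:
t = 638055101530 (t = 413819*1541870 = 638055101530)
√(t + 2237148) = √(638055101530 + 2237148) = √638057338678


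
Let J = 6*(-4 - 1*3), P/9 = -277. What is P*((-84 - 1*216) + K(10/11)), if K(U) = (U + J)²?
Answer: -418833972/121 ≈ -3.4614e+6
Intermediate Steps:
P = -2493 (P = 9*(-277) = -2493)
J = -42 (J = 6*(-4 - 3) = 6*(-7) = -42)
K(U) = (-42 + U)² (K(U) = (U - 42)² = (-42 + U)²)
P*((-84 - 1*216) + K(10/11)) = -2493*((-84 - 1*216) + (-42 + 10/11)²) = -2493*((-84 - 216) + (-42 + 10*(1/11))²) = -2493*(-300 + (-42 + 10/11)²) = -2493*(-300 + (-452/11)²) = -2493*(-300 + 204304/121) = -2493*168004/121 = -418833972/121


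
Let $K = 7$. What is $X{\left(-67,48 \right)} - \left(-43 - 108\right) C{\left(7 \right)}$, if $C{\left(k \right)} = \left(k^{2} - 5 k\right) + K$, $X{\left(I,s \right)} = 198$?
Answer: $3369$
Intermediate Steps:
$C{\left(k \right)} = 7 + k^{2} - 5 k$ ($C{\left(k \right)} = \left(k^{2} - 5 k\right) + 7 = 7 + k^{2} - 5 k$)
$X{\left(-67,48 \right)} - \left(-43 - 108\right) C{\left(7 \right)} = 198 - \left(-43 - 108\right) \left(7 + 7^{2} - 35\right) = 198 - - 151 \left(7 + 49 - 35\right) = 198 - \left(-151\right) 21 = 198 - -3171 = 198 + 3171 = 3369$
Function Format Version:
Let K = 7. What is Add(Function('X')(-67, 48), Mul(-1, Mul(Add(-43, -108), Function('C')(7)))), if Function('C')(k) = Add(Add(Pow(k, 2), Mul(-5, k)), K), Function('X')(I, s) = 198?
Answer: 3369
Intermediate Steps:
Function('C')(k) = Add(7, Pow(k, 2), Mul(-5, k)) (Function('C')(k) = Add(Add(Pow(k, 2), Mul(-5, k)), 7) = Add(7, Pow(k, 2), Mul(-5, k)))
Add(Function('X')(-67, 48), Mul(-1, Mul(Add(-43, -108), Function('C')(7)))) = Add(198, Mul(-1, Mul(Add(-43, -108), Add(7, Pow(7, 2), Mul(-5, 7))))) = Add(198, Mul(-1, Mul(-151, Add(7, 49, -35)))) = Add(198, Mul(-1, Mul(-151, 21))) = Add(198, Mul(-1, -3171)) = Add(198, 3171) = 3369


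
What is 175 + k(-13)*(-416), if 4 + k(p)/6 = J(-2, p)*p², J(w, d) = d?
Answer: 5493871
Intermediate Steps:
k(p) = -24 + 6*p³ (k(p) = -24 + 6*(p*p²) = -24 + 6*p³)
175 + k(-13)*(-416) = 175 + (-24 + 6*(-13)³)*(-416) = 175 + (-24 + 6*(-2197))*(-416) = 175 + (-24 - 13182)*(-416) = 175 - 13206*(-416) = 175 + 5493696 = 5493871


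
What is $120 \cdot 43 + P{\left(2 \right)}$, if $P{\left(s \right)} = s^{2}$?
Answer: $5164$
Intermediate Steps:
$120 \cdot 43 + P{\left(2 \right)} = 120 \cdot 43 + 2^{2} = 5160 + 4 = 5164$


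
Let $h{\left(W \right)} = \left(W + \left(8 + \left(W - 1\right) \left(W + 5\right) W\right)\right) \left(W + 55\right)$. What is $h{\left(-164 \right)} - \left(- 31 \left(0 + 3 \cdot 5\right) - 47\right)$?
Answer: $468994376$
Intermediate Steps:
$h{\left(W \right)} = \left(55 + W\right) \left(8 + W + W \left(-1 + W\right) \left(5 + W\right)\right)$ ($h{\left(W \right)} = \left(W + \left(8 + \left(-1 + W\right) \left(5 + W\right) W\right)\right) \left(55 + W\right) = \left(W + \left(8 + W \left(-1 + W\right) \left(5 + W\right)\right)\right) \left(55 + W\right) = \left(8 + W + W \left(-1 + W\right) \left(5 + W\right)\right) \left(55 + W\right) = \left(55 + W\right) \left(8 + W + W \left(-1 + W\right) \left(5 + W\right)\right)$)
$h{\left(-164 \right)} - \left(- 31 \left(0 + 3 \cdot 5\right) - 47\right) = \left(440 + \left(-164\right)^{4} - -34768 + 59 \left(-164\right)^{3} + 216 \left(-164\right)^{2}\right) - \left(- 31 \left(0 + 3 \cdot 5\right) - 47\right) = \left(440 + 723394816 + 34768 + 59 \left(-4410944\right) + 216 \cdot 26896\right) - \left(- 31 \left(0 + 15\right) - 47\right) = \left(440 + 723394816 + 34768 - 260245696 + 5809536\right) - \left(\left(-31\right) 15 - 47\right) = 468993864 - \left(-465 - 47\right) = 468993864 - -512 = 468993864 + 512 = 468994376$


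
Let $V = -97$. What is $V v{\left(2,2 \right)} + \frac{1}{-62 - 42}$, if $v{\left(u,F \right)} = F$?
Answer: $- \frac{20177}{104} \approx -194.01$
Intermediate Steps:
$V v{\left(2,2 \right)} + \frac{1}{-62 - 42} = \left(-97\right) 2 + \frac{1}{-62 - 42} = -194 + \frac{1}{-104} = -194 - \frac{1}{104} = - \frac{20177}{104}$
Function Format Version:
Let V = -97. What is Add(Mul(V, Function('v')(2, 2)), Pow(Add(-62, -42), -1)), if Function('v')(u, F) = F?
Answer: Rational(-20177, 104) ≈ -194.01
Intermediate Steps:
Add(Mul(V, Function('v')(2, 2)), Pow(Add(-62, -42), -1)) = Add(Mul(-97, 2), Pow(Add(-62, -42), -1)) = Add(-194, Pow(-104, -1)) = Add(-194, Rational(-1, 104)) = Rational(-20177, 104)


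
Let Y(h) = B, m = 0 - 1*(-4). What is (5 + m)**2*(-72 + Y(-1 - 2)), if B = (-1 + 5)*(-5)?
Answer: -7452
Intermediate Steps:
B = -20 (B = 4*(-5) = -20)
m = 4 (m = 0 + 4 = 4)
Y(h) = -20
(5 + m)**2*(-72 + Y(-1 - 2)) = (5 + 4)**2*(-72 - 20) = 9**2*(-92) = 81*(-92) = -7452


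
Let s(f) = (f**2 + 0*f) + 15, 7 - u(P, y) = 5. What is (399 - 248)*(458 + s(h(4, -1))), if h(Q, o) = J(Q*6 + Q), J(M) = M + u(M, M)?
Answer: 207323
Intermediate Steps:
u(P, y) = 2 (u(P, y) = 7 - 1*5 = 7 - 5 = 2)
J(M) = 2 + M (J(M) = M + 2 = 2 + M)
h(Q, o) = 2 + 7*Q (h(Q, o) = 2 + (Q*6 + Q) = 2 + (6*Q + Q) = 2 + 7*Q)
s(f) = 15 + f**2 (s(f) = (f**2 + 0) + 15 = f**2 + 15 = 15 + f**2)
(399 - 248)*(458 + s(h(4, -1))) = (399 - 248)*(458 + (15 + (2 + 7*4)**2)) = 151*(458 + (15 + (2 + 28)**2)) = 151*(458 + (15 + 30**2)) = 151*(458 + (15 + 900)) = 151*(458 + 915) = 151*1373 = 207323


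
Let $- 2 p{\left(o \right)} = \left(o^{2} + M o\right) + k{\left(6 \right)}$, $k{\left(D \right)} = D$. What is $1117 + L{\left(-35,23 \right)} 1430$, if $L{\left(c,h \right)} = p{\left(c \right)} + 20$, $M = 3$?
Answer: $-775373$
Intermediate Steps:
$p{\left(o \right)} = -3 - \frac{3 o}{2} - \frac{o^{2}}{2}$ ($p{\left(o \right)} = - \frac{\left(o^{2} + 3 o\right) + 6}{2} = - \frac{6 + o^{2} + 3 o}{2} = -3 - \frac{3 o}{2} - \frac{o^{2}}{2}$)
$L{\left(c,h \right)} = 17 - \frac{3 c}{2} - \frac{c^{2}}{2}$ ($L{\left(c,h \right)} = \left(-3 - \frac{3 c}{2} - \frac{c^{2}}{2}\right) + 20 = 17 - \frac{3 c}{2} - \frac{c^{2}}{2}$)
$1117 + L{\left(-35,23 \right)} 1430 = 1117 + \left(17 - - \frac{105}{2} - \frac{\left(-35\right)^{2}}{2}\right) 1430 = 1117 + \left(17 + \frac{105}{2} - \frac{1225}{2}\right) 1430 = 1117 - 776490 = -775373$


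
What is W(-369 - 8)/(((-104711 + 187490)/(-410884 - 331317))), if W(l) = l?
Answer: 279809777/82779 ≈ 3380.2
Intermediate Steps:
W(-369 - 8)/(((-104711 + 187490)/(-410884 - 331317))) = (-369 - 8)/(((-104711 + 187490)/(-410884 - 331317))) = -377/(82779/(-742201)) = -377/(82779*(-1/742201)) = -377/(-82779/742201) = -377*(-742201/82779) = 279809777/82779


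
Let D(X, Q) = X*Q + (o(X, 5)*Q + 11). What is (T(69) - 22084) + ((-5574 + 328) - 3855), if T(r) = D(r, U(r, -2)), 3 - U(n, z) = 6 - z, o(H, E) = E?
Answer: -31544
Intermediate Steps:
U(n, z) = -3 + z (U(n, z) = 3 - (6 - z) = 3 + (-6 + z) = -3 + z)
D(X, Q) = 11 + 5*Q + Q*X (D(X, Q) = X*Q + (5*Q + 11) = Q*X + (11 + 5*Q) = 11 + 5*Q + Q*X)
T(r) = -14 - 5*r (T(r) = 11 + 5*(-3 - 2) + (-3 - 2)*r = 11 + 5*(-5) - 5*r = 11 - 25 - 5*r = -14 - 5*r)
(T(69) - 22084) + ((-5574 + 328) - 3855) = ((-14 - 5*69) - 22084) + ((-5574 + 328) - 3855) = ((-14 - 345) - 22084) + (-5246 - 3855) = (-359 - 22084) - 9101 = -22443 - 9101 = -31544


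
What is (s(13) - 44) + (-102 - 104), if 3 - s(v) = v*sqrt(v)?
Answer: -247 - 13*sqrt(13) ≈ -293.87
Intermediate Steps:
s(v) = 3 - v**(3/2) (s(v) = 3 - v*sqrt(v) = 3 - v**(3/2))
(s(13) - 44) + (-102 - 104) = ((3 - 13**(3/2)) - 44) + (-102 - 104) = ((3 - 13*sqrt(13)) - 44) - 206 = (-41 - 13*sqrt(13)) - 206 = -247 - 13*sqrt(13)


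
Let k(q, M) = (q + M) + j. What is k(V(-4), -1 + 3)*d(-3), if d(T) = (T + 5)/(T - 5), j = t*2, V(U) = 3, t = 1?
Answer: -7/4 ≈ -1.7500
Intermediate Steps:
j = 2 (j = 1*2 = 2)
d(T) = (5 + T)/(-5 + T)
k(q, M) = 2 + M + q (k(q, M) = (q + M) + 2 = (M + q) + 2 = 2 + M + q)
k(V(-4), -1 + 3)*d(-3) = (2 + (-1 + 3) + 3)*((5 - 3)/(-5 - 3)) = (2 + 2 + 3)*(2/(-8)) = 7*(-⅛*2) = 7*(-¼) = -7/4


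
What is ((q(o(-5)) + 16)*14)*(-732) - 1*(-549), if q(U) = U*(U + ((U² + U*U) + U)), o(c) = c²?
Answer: -333223419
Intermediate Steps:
q(U) = U*(2*U + 2*U²) (q(U) = U*(U + ((U² + U²) + U)) = U*(U + (2*U² + U)) = U*(U + (U + 2*U²)) = U*(2*U + 2*U²))
((q(o(-5)) + 16)*14)*(-732) - 1*(-549) = ((2*((-5)²)²*(1 + (-5)²) + 16)*14)*(-732) - 1*(-549) = ((2*25²*(1 + 25) + 16)*14)*(-732) + 549 = ((2*625*26 + 16)*14)*(-732) + 549 = ((32500 + 16)*14)*(-732) + 549 = (32516*14)*(-732) + 549 = 455224*(-732) + 549 = -333223968 + 549 = -333223419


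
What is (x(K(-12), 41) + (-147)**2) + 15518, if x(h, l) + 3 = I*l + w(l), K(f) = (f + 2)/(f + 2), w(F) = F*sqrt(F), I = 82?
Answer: 40486 + 41*sqrt(41) ≈ 40749.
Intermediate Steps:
w(F) = F**(3/2)
K(f) = 1 (K(f) = (2 + f)/(2 + f) = 1)
x(h, l) = -3 + l**(3/2) + 82*l (x(h, l) = -3 + (82*l + l**(3/2)) = -3 + (l**(3/2) + 82*l) = -3 + l**(3/2) + 82*l)
(x(K(-12), 41) + (-147)**2) + 15518 = ((-3 + 41**(3/2) + 82*41) + (-147)**2) + 15518 = ((-3 + 41*sqrt(41) + 3362) + 21609) + 15518 = ((3359 + 41*sqrt(41)) + 21609) + 15518 = (24968 + 41*sqrt(41)) + 15518 = 40486 + 41*sqrt(41)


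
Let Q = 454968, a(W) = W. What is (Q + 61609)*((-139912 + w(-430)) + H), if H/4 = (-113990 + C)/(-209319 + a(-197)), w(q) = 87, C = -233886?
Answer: -3783175318210023/52379 ≈ -7.2227e+10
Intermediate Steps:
H = 347876/52379 (H = 4*((-113990 - 233886)/(-209319 - 197)) = 4*(-347876/(-209516)) = 4*(-347876*(-1/209516)) = 4*(86969/52379) = 347876/52379 ≈ 6.6415)
(Q + 61609)*((-139912 + w(-430)) + H) = (454968 + 61609)*((-139912 + 87) + 347876/52379) = 516577*(-139825 + 347876/52379) = 516577*(-7323545799/52379) = -3783175318210023/52379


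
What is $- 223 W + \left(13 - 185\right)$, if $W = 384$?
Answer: $-85804$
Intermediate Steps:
$- 223 W + \left(13 - 185\right) = \left(-223\right) 384 + \left(13 - 185\right) = -85632 + \left(13 - 185\right) = -85632 - 172 = -85804$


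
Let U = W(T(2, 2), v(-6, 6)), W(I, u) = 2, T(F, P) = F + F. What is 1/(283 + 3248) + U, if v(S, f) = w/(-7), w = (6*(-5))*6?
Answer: 7063/3531 ≈ 2.0003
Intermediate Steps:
w = -180 (w = -30*6 = -180)
T(F, P) = 2*F
v(S, f) = 180/7 (v(S, f) = -180/(-7) = -180*(-⅐) = 180/7)
U = 2
1/(283 + 3248) + U = 1/(283 + 3248) + 2 = 1/3531 + 2 = 7063/3531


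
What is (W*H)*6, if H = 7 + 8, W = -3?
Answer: -270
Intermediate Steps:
H = 15
(W*H)*6 = -3*15*6 = -45*6 = -270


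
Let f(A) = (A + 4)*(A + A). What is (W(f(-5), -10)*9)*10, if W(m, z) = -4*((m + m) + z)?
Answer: -3600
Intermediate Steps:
f(A) = 2*A*(4 + A) (f(A) = (4 + A)*(2*A) = 2*A*(4 + A))
W(m, z) = -8*m - 4*z (W(m, z) = -4*(2*m + z) = -4*(z + 2*m) = -8*m - 4*z)
(W(f(-5), -10)*9)*10 = ((-16*(-5)*(4 - 5) - 4*(-10))*9)*10 = ((-16*(-5)*(-1) + 40)*9)*10 = ((-8*10 + 40)*9)*10 = ((-80 + 40)*9)*10 = -40*9*10 = -360*10 = -3600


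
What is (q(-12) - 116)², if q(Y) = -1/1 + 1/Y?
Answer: 1974025/144 ≈ 13709.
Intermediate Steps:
q(Y) = -1 + 1/Y (q(Y) = -1*1 + 1/Y = -1 + 1/Y)
(q(-12) - 116)² = ((1 - 1*(-12))/(-12) - 116)² = (-(1 + 12)/12 - 116)² = (-1/12*13 - 116)² = (-13/12 - 116)² = (-1405/12)² = 1974025/144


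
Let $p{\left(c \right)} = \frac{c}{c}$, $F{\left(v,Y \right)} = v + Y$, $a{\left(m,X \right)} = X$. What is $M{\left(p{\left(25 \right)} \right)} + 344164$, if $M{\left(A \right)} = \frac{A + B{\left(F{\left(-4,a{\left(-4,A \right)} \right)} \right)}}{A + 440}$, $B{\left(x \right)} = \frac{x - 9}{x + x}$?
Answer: $\frac{50592109}{147} \approx 3.4416 \cdot 10^{5}$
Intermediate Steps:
$F{\left(v,Y \right)} = Y + v$
$B{\left(x \right)} = \frac{-9 + x}{2 x}$
$p{\left(c \right)} = 1$
$M{\left(A \right)} = \frac{A + \frac{-13 + A}{2 \left(-4 + A\right)}}{440 + A}$ ($M{\left(A \right)} = \frac{A + \frac{-9 + \left(A - 4\right)}{2 \left(A - 4\right)}}{A + 440} = \frac{A + \frac{-9 + \left(-4 + A\right)}{2 \left(-4 + A\right)}}{440 + A} = \frac{A + \frac{-13 + A}{2 \left(-4 + A\right)}}{440 + A}$)
$M{\left(p{\left(25 \right)} \right)} + 344164 = \frac{-13 + 1 + 2 \cdot 1 \left(-4 + 1\right)}{2 \left(-4 + 1\right) \left(440 + 1\right)} + 344164 = \frac{-13 + 1 + 2 \cdot 1 \left(-3\right)}{2 \left(-3\right) 441} + 344164 = \frac{1}{2} \left(- \frac{1}{3}\right) \frac{1}{441} \left(-13 + 1 - 6\right) + 344164 = \frac{1}{2} \left(- \frac{1}{3}\right) \frac{1}{441} \left(-18\right) + 344164 = \frac{1}{147} + 344164 = \frac{50592109}{147}$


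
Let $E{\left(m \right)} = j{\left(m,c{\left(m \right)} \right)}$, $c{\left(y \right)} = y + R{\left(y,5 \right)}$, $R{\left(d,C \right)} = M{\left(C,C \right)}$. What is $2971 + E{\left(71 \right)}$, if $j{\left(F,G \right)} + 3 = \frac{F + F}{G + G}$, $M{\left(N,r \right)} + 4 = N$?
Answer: $\frac{213767}{72} \approx 2969.0$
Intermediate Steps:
$M{\left(N,r \right)} = -4 + N$
$R{\left(d,C \right)} = -4 + C$
$c{\left(y \right)} = 1 + y$ ($c{\left(y \right)} = y + \left(-4 + 5\right) = y + 1 = 1 + y$)
$j{\left(F,G \right)} = -3 + \frac{F}{G}$ ($j{\left(F,G \right)} = -3 + \frac{F + F}{G + G} = -3 + \frac{2 F}{2 G} = -3 + 2 F \frac{1}{2 G} = -3 + \frac{F}{G}$)
$E{\left(m \right)} = -3 + \frac{m}{1 + m}$
$2971 + E{\left(71 \right)} = 2971 + \frac{-3 - 142}{1 + 71} = 2971 + \frac{-3 - 142}{72} = 2971 + \frac{1}{72} \left(-145\right) = 2971 - \frac{145}{72} = \frac{213767}{72}$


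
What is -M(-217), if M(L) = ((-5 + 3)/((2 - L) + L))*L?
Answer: -217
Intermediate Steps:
M(L) = -L (M(L) = (-2/2)*L = (-2*½)*L = -L)
-M(-217) = -(-1)*(-217) = -1*217 = -217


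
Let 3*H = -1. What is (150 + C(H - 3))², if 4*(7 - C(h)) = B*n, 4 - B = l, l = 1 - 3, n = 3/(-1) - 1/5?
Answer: 654481/25 ≈ 26179.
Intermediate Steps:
H = -⅓ (H = (⅓)*(-1) = -⅓ ≈ -0.33333)
n = -16/5 (n = 3*(-1) - 1*⅕ = -3 - ⅕ = -16/5 ≈ -3.2000)
l = -2
B = 6 (B = 4 - 1*(-2) = 4 + 2 = 6)
C(h) = 59/5 (C(h) = 7 - 3*(-16)/(2*5) = 7 - ¼*(-96/5) = 7 + 24/5 = 59/5)
(150 + C(H - 3))² = (150 + 59/5)² = (809/5)² = 654481/25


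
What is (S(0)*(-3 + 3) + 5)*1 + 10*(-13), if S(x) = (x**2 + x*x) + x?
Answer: -125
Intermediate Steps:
S(x) = x + 2*x**2 (S(x) = (x**2 + x**2) + x = 2*x**2 + x = x + 2*x**2)
(S(0)*(-3 + 3) + 5)*1 + 10*(-13) = ((0*(1 + 2*0))*(-3 + 3) + 5)*1 + 10*(-13) = ((0*(1 + 0))*0 + 5)*1 - 130 = ((0*1)*0 + 5)*1 - 130 = (0*0 + 5)*1 - 130 = (0 + 5)*1 - 130 = 5*1 - 130 = 5 - 130 = -125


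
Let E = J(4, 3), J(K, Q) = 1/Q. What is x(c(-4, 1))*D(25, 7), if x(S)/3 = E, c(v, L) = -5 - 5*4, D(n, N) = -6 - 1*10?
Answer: -16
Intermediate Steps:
D(n, N) = -16 (D(n, N) = -6 - 10 = -16)
c(v, L) = -25 (c(v, L) = -5 - 20 = -25)
E = ⅓ (E = 1/3 = ⅓ ≈ 0.33333)
x(S) = 1 (x(S) = 3*(⅓) = 1)
x(c(-4, 1))*D(25, 7) = 1*(-16) = -16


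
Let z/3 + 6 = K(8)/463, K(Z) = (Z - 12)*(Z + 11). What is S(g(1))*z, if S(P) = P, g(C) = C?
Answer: -8562/463 ≈ -18.492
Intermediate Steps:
K(Z) = (-12 + Z)*(11 + Z)
z = -8562/463 (z = -18 + 3*((-132 + 8**2 - 1*8)/463) = -18 + 3*((-132 + 64 - 8)*(1/463)) = -18 + 3*(-76*1/463) = -18 + 3*(-76/463) = -18 - 228/463 = -8562/463 ≈ -18.492)
S(g(1))*z = 1*(-8562/463) = -8562/463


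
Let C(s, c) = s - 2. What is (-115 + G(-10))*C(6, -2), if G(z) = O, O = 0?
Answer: -460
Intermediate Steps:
G(z) = 0
C(s, c) = -2 + s
(-115 + G(-10))*C(6, -2) = (-115 + 0)*(-2 + 6) = -115*4 = -460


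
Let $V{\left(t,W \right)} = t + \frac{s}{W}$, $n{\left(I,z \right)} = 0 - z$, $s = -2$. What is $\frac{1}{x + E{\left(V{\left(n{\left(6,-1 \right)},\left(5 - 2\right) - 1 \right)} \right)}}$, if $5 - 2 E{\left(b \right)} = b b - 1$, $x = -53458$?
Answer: $- \frac{1}{53455} \approx -1.8707 \cdot 10^{-5}$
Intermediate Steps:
$n{\left(I,z \right)} = - z$
$V{\left(t,W \right)} = t - \frac{2}{W}$
$E{\left(b \right)} = 3 - \frac{b^{2}}{2}$ ($E{\left(b \right)} = \frac{5}{2} - \frac{b b - 1}{2} = \frac{5}{2} - \frac{b^{2} - 1}{2} = \frac{5}{2} - \frac{-1 + b^{2}}{2} = \frac{5}{2} - \left(- \frac{1}{2} + \frac{b^{2}}{2}\right) = 3 - \frac{b^{2}}{2}$)
$\frac{1}{x + E{\left(V{\left(n{\left(6,-1 \right)},\left(5 - 2\right) - 1 \right)} \right)}} = \frac{1}{-53458 + \left(3 - \frac{\left(\left(-1\right) \left(-1\right) - \frac{2}{\left(5 - 2\right) - 1}\right)^{2}}{2}\right)} = \frac{1}{-53458 + \left(3 - \frac{\left(1 - \frac{2}{3 - 1}\right)^{2}}{2}\right)} = \frac{1}{-53458 + \left(3 - \frac{\left(1 - \frac{2}{2}\right)^{2}}{2}\right)} = \frac{1}{-53458 + \left(3 - \frac{\left(1 - 1\right)^{2}}{2}\right)} = \frac{1}{-53458 + \left(3 - \frac{0^{2}}{2}\right)} = \frac{1}{-53458 + \left(3 - 0\right)} = \frac{1}{-53458 + \left(3 + 0\right)} = \frac{1}{-53458 + 3} = \frac{1}{-53455} = - \frac{1}{53455}$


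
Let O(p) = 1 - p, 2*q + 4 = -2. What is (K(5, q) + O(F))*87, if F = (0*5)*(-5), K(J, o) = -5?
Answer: -348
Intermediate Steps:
q = -3 (q = -2 + (½)*(-2) = -2 - 1 = -3)
F = 0 (F = 0*(-5) = 0)
(K(5, q) + O(F))*87 = (-5 + (1 - 1*0))*87 = (-5 + (1 + 0))*87 = (-5 + 1)*87 = -4*87 = -348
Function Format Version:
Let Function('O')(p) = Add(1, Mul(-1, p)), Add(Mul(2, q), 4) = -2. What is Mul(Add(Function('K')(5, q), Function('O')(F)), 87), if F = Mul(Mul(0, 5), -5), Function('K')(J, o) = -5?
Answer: -348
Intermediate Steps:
q = -3 (q = Add(-2, Mul(Rational(1, 2), -2)) = Add(-2, -1) = -3)
F = 0 (F = Mul(0, -5) = 0)
Mul(Add(Function('K')(5, q), Function('O')(F)), 87) = Mul(Add(-5, Add(1, Mul(-1, 0))), 87) = Mul(Add(-5, Add(1, 0)), 87) = Mul(Add(-5, 1), 87) = Mul(-4, 87) = -348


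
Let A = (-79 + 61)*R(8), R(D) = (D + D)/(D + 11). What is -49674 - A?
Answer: -943518/19 ≈ -49659.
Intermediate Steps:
R(D) = 2*D/(11 + D) (R(D) = (2*D)/(11 + D) = 2*D/(11 + D))
A = -288/19 (A = (-79 + 61)*(2*8/(11 + 8)) = -36*8/19 = -18*16/19 = -288/19 ≈ -15.158)
-49674 - A = -49674 - 1*(-288/19) = -49674 + 288/19 = -943518/19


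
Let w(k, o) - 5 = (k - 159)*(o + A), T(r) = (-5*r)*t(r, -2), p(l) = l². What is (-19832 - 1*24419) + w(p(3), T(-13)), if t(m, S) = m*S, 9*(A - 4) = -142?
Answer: -887938/3 ≈ -2.9598e+5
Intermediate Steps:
A = -106/9 (A = 4 + (⅑)*(-142) = 4 - 142/9 = -106/9 ≈ -11.778)
t(m, S) = S*m
T(r) = 10*r² (T(r) = (-5*r)*(-2*r) = 10*r²)
w(k, o) = 5 + (-159 + k)*(-106/9 + o) (w(k, o) = 5 + (k - 159)*(o - 106/9) = 5 + (-159 + k)*(-106/9 + o))
(-19832 - 1*24419) + w(p(3), T(-13)) = (-19832 - 1*24419) + (5633/3 - 1590*(-13)² - 106/9*3² + 3²*(10*(-13)²)) = (-19832 - 24419) + (5633/3 - 1590*169 - 106/9*9 + 9*(10*169)) = -44251 + (5633/3 - 159*1690 - 106 + 9*1690) = -44251 + (5633/3 - 268710 - 106 + 15210) = -44251 - 755185/3 = -887938/3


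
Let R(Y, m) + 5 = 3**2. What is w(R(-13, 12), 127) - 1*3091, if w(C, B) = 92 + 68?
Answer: -2931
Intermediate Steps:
R(Y, m) = 4 (R(Y, m) = -5 + 3**2 = -5 + 9 = 4)
w(C, B) = 160
w(R(-13, 12), 127) - 1*3091 = 160 - 1*3091 = 160 - 3091 = -2931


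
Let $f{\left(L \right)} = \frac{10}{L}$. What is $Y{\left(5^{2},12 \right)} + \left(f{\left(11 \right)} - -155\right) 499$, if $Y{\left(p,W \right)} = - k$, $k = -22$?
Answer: $\frac{856027}{11} \approx 77821.0$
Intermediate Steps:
$Y{\left(p,W \right)} = 22$ ($Y{\left(p,W \right)} = \left(-1\right) \left(-22\right) = 22$)
$Y{\left(5^{2},12 \right)} + \left(f{\left(11 \right)} - -155\right) 499 = 22 + \left(\frac{10}{11} - -155\right) 499 = 22 + \left(10 \cdot \frac{1}{11} + 155\right) 499 = 22 + \left(\frac{10}{11} + 155\right) 499 = 22 + \frac{1715}{11} \cdot 499 = 22 + \frac{855785}{11} = \frac{856027}{11}$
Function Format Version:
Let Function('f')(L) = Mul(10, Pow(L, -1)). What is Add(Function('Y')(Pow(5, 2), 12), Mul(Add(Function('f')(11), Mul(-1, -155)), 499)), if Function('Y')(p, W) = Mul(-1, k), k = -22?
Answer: Rational(856027, 11) ≈ 77821.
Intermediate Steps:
Function('Y')(p, W) = 22 (Function('Y')(p, W) = Mul(-1, -22) = 22)
Add(Function('Y')(Pow(5, 2), 12), Mul(Add(Function('f')(11), Mul(-1, -155)), 499)) = Add(22, Mul(Add(Mul(10, Pow(11, -1)), Mul(-1, -155)), 499)) = Add(22, Mul(Add(Mul(10, Rational(1, 11)), 155), 499)) = Add(22, Mul(Add(Rational(10, 11), 155), 499)) = Add(22, Mul(Rational(1715, 11), 499)) = Add(22, Rational(855785, 11)) = Rational(856027, 11)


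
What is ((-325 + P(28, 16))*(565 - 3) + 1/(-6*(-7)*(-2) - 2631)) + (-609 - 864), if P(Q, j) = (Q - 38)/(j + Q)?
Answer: -5502647981/29865 ≈ -1.8425e+5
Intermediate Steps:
P(Q, j) = (-38 + Q)/(Q + j)
((-325 + P(28, 16))*(565 - 3) + 1/(-6*(-7)*(-2) - 2631)) + (-609 - 864) = ((-325 + (-38 + 28)/(28 + 16))*(565 - 3) + 1/(-6*(-7)*(-2) - 2631)) + (-609 - 864) = ((-325 - 10/44)*562 + 1/(42*(-2) - 2631)) - 1473 = ((-325 + (1/44)*(-10))*562 + 1/(-84 - 2631)) - 1473 = ((-325 - 5/22)*562 + 1/(-2715)) - 1473 = (-7155/22*562 - 1/2715) - 1473 = (-2010555/11 - 1/2715) - 1473 = -5458656836/29865 - 1473 = -5502647981/29865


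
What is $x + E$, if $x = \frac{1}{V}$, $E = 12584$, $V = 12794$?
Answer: $\frac{160999697}{12794} \approx 12584.0$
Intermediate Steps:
$x = \frac{1}{12794} \approx 7.8162 \cdot 10^{-5}$
$x + E = \frac{1}{12794} + 12584 = \frac{160999697}{12794}$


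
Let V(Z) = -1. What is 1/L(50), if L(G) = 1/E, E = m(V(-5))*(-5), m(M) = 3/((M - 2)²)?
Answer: -5/3 ≈ -1.6667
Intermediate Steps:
m(M) = 3/(-2 + M)² (m(M) = 3/((-2 + M)²) = 3/(-2 + M)²)
E = -5/3 (E = (3/(-2 - 1)²)*(-5) = (3/(-3)²)*(-5) = (3*(⅑))*(-5) = (⅓)*(-5) = -5/3 ≈ -1.6667)
L(G) = -⅗ (L(G) = 1/(-5/3) = -⅗)
1/L(50) = 1/(-⅗) = -5/3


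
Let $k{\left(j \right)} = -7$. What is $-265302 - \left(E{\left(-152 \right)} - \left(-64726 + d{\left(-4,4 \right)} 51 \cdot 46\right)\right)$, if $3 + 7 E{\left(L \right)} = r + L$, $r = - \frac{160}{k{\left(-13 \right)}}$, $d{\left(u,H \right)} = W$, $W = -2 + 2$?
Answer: $- \frac{16170447}{49} \approx -3.3001 \cdot 10^{5}$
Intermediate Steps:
$W = 0$
$d{\left(u,H \right)} = 0$
$r = \frac{160}{7}$ ($r = - \frac{160}{-7} = \left(-160\right) \left(- \frac{1}{7}\right) = \frac{160}{7} \approx 22.857$)
$E{\left(L \right)} = \frac{139}{49} + \frac{L}{7}$ ($E{\left(L \right)} = - \frac{3}{7} + \frac{\frac{160}{7} + L}{7} = - \frac{3}{7} + \left(\frac{160}{49} + \frac{L}{7}\right) = \frac{139}{49} + \frac{L}{7}$)
$-265302 - \left(E{\left(-152 \right)} - \left(-64726 + d{\left(-4,4 \right)} 51 \cdot 46\right)\right) = -265302 - \left(\left(\frac{139}{49} + \frac{1}{7} \left(-152\right)\right) - \left(-64726 + 0 \cdot 51 \cdot 46\right)\right) = -265302 - \left(\left(\frac{139}{49} - \frac{152}{7}\right) - \left(-64726 + 0 \cdot 46\right)\right) = -265302 - \left(- \frac{925}{49} - \left(-64726 + 0\right)\right) = -265302 - \left(- \frac{925}{49} - -64726\right) = -265302 - \left(- \frac{925}{49} + 64726\right) = -265302 - \frac{3170649}{49} = - \frac{16170447}{49}$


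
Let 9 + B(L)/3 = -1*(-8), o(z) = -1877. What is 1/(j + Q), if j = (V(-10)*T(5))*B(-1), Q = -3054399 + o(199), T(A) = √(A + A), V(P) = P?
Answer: -764069/2335205744794 - 15*√10/4670411489588 ≈ -3.2721e-7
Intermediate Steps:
B(L) = -3 (B(L) = -27 + 3*(-1*(-8)) = -27 + 3*8 = -27 + 24 = -3)
T(A) = √2*√A (T(A) = √(2*A) = √2*√A)
Q = -3056276 (Q = -3054399 - 1877 = -3056276)
j = 30*√10 (j = -10*√2*√5*(-3) = -10*√10*(-3) = 30*√10 ≈ 94.868)
1/(j + Q) = 1/(30*√10 - 3056276) = 1/(-3056276 + 30*√10)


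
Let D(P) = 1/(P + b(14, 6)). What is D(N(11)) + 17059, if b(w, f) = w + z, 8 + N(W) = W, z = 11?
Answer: 477653/28 ≈ 17059.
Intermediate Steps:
N(W) = -8 + W
b(w, f) = 11 + w (b(w, f) = w + 11 = 11 + w)
D(P) = 1/(25 + P) (D(P) = 1/(P + (11 + 14)) = 1/(P + 25) = 1/(25 + P))
D(N(11)) + 17059 = 1/(25 + (-8 + 11)) + 17059 = 1/(25 + 3) + 17059 = 1/28 + 17059 = 477653/28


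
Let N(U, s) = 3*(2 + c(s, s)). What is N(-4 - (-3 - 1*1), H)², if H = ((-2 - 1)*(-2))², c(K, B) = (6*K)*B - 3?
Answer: 544055625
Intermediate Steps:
c(K, B) = -3 + 6*B*K (c(K, B) = 6*B*K - 3 = -3 + 6*B*K)
H = 36 (H = (-3*(-2))² = 6² = 36)
N(U, s) = -3 + 18*s² (N(U, s) = 3*(2 + (-3 + 6*s*s)) = 3*(2 + (-3 + 6*s²)) = 3*(-1 + 6*s²) = -3 + 18*s²)
N(-4 - (-3 - 1*1), H)² = (-3 + 18*36²)² = (-3 + 18*1296)² = (-3 + 23328)² = 23325² = 544055625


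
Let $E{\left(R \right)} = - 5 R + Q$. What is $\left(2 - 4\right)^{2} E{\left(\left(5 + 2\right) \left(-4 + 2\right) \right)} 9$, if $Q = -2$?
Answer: $2448$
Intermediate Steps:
$E{\left(R \right)} = -2 - 5 R$ ($E{\left(R \right)} = - 5 R - 2 = -2 - 5 R$)
$\left(2 - 4\right)^{2} E{\left(\left(5 + 2\right) \left(-4 + 2\right) \right)} 9 = \left(2 - 4\right)^{2} \left(-2 - 5 \left(5 + 2\right) \left(-4 + 2\right)\right) 9 = \left(-2\right)^{2} \left(-2 - 5 \cdot 7 \left(-2\right)\right) 9 = 4 \left(-2 - -70\right) 9 = 4 \left(-2 + 70\right) 9 = 4 \cdot 68 \cdot 9 = 272 \cdot 9 = 2448$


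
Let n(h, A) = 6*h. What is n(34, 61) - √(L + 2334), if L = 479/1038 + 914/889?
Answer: 204 - √1988731551963282/922782 ≈ 155.67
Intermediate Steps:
L = 1374563/922782 (L = 479*(1/1038) + 914*(1/889) = 479/1038 + 914/889 = 1374563/922782 ≈ 1.4896)
n(34, 61) - √(L + 2334) = 6*34 - √(1374563/922782 + 2334) = 204 - √(2155147751/922782) = 204 - √1988731551963282/922782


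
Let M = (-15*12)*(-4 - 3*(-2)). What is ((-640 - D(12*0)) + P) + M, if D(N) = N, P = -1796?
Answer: -2796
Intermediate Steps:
M = -360 (M = -180*(-4 + 6) = -180*2 = -360)
((-640 - D(12*0)) + P) + M = ((-640 - 12*0) - 1796) - 360 = ((-640 - 1*0) - 1796) - 360 = ((-640 + 0) - 1796) - 360 = (-640 - 1796) - 360 = -2436 - 360 = -2796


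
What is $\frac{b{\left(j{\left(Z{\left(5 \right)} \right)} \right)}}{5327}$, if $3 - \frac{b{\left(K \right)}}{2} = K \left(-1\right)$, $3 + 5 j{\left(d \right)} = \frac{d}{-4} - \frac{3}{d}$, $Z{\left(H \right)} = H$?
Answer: $\frac{29}{38050} \approx 0.00076216$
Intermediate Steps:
$j{\left(d \right)} = - \frac{3}{5} - \frac{3}{5 d} - \frac{d}{20}$ ($j{\left(d \right)} = - \frac{3}{5} + \frac{\frac{d}{-4} - \frac{3}{d}}{5} = - \frac{3}{5} + \frac{d \left(- \frac{1}{4}\right) - \frac{3}{d}}{5} = - \frac{3}{5} + \frac{- \frac{d}{4} - \frac{3}{d}}{5} = - \frac{3}{5} + \frac{- \frac{3}{d} - \frac{d}{4}}{5} = - \frac{3}{5} - \left(\frac{d}{20} + \frac{3}{5 d}\right) = - \frac{3}{5} - \frac{3}{5 d} - \frac{d}{20}$)
$b{\left(K \right)} = 6 + 2 K$ ($b{\left(K \right)} = 6 - 2 K \left(-1\right) = 6 - 2 \left(- K\right) = 6 + 2 K$)
$\frac{b{\left(j{\left(Z{\left(5 \right)} \right)} \right)}}{5327} = \frac{6 + 2 \frac{-12 - 5 \left(12 + 5\right)}{20 \cdot 5}}{5327} = \left(6 + 2 \cdot \frac{1}{20} \cdot \frac{1}{5} \left(-12 - 5 \cdot 17\right)\right) \frac{1}{5327} = \left(6 + 2 \cdot \frac{1}{20} \cdot \frac{1}{5} \left(-12 - 85\right)\right) \frac{1}{5327} = \left(6 + 2 \cdot \frac{1}{20} \cdot \frac{1}{5} \left(-97\right)\right) \frac{1}{5327} = \left(6 + 2 \left(- \frac{97}{100}\right)\right) \frac{1}{5327} = \left(6 - \frac{97}{50}\right) \frac{1}{5327} = \frac{203}{50} \cdot \frac{1}{5327} = \frac{29}{38050}$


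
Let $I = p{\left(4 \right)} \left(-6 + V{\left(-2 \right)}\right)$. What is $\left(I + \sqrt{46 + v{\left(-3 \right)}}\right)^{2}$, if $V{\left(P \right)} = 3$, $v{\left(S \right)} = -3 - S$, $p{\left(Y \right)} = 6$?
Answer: $\left(-18 + \sqrt{46}\right)^{2} \approx 125.84$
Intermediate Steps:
$I = -18$ ($I = 6 \left(-6 + 3\right) = 6 \left(-3\right) = -18$)
$\left(I + \sqrt{46 + v{\left(-3 \right)}}\right)^{2} = \left(-18 + \sqrt{46 - 0}\right)^{2} = \left(-18 + \sqrt{46 + \left(-3 + 3\right)}\right)^{2} = \left(-18 + \sqrt{46 + 0}\right)^{2} = \left(-18 + \sqrt{46}\right)^{2}$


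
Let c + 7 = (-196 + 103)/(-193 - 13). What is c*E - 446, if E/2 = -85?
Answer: 68727/103 ≈ 667.25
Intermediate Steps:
E = -170 (E = 2*(-85) = -170)
c = -1349/206 (c = -7 + (-196 + 103)/(-193 - 13) = -7 - 93/(-206) = -7 - 93*(-1/206) = -7 + 93/206 = -1349/206 ≈ -6.5485)
c*E - 446 = -1349/206*(-170) - 446 = 114665/103 - 446 = 68727/103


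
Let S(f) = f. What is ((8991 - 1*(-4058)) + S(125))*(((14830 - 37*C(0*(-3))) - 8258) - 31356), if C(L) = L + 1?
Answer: -326991854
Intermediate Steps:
C(L) = 1 + L
((8991 - 1*(-4058)) + S(125))*(((14830 - 37*C(0*(-3))) - 8258) - 31356) = ((8991 - 1*(-4058)) + 125)*(((14830 - 37*(1 + 0*(-3))) - 8258) - 31356) = ((8991 + 4058) + 125)*(((14830 - 37*(1 + 0)) - 8258) - 31356) = (13049 + 125)*(((14830 - 37*1) - 8258) - 31356) = 13174*(((14830 - 37) - 8258) - 31356) = 13174*((14793 - 8258) - 31356) = 13174*(6535 - 31356) = 13174*(-24821) = -326991854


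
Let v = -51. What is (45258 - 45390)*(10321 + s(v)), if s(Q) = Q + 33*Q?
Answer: -1133484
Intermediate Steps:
s(Q) = 34*Q
(45258 - 45390)*(10321 + s(v)) = (45258 - 45390)*(10321 + 34*(-51)) = -132*(10321 - 1734) = -132*8587 = -1133484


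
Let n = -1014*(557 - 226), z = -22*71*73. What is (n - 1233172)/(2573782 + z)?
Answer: -784403/1229878 ≈ -0.63779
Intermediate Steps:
z = -114026 (z = -1562*73 = -114026)
n = -335634 (n = -1014*331 = -335634)
(n - 1233172)/(2573782 + z) = (-335634 - 1233172)/(2573782 - 114026) = -1568806/2459756 = -1568806*1/2459756 = -784403/1229878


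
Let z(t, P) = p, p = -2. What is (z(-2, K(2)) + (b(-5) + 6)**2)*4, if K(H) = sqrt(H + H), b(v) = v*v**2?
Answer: 56636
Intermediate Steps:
b(v) = v**3
K(H) = sqrt(2)*sqrt(H) (K(H) = sqrt(2*H) = sqrt(2)*sqrt(H))
z(t, P) = -2
(z(-2, K(2)) + (b(-5) + 6)**2)*4 = (-2 + ((-5)**3 + 6)**2)*4 = (-2 + (-125 + 6)**2)*4 = (-2 + (-119)**2)*4 = (-2 + 14161)*4 = 14159*4 = 56636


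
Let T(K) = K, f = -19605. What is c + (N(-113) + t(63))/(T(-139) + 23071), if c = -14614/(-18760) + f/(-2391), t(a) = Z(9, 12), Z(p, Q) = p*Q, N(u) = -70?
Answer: 54983046611/6122729340 ≈ 8.9801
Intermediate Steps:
Z(p, Q) = Q*p
t(a) = 108 (t(a) = 12*9 = 108)
c = 67121979/7475860 (c = -14614/(-18760) - 19605/(-2391) = -14614*(-1/18760) - 19605*(-1/2391) = 7307/9380 + 6535/797 = 67121979/7475860 ≈ 8.9785)
c + (N(-113) + t(63))/(T(-139) + 23071) = 67121979/7475860 + (-70 + 108)/(-139 + 23071) = 67121979/7475860 + 38/22932 = 67121979/7475860 + 38*(1/22932) = 67121979/7475860 + 19/11466 = 54983046611/6122729340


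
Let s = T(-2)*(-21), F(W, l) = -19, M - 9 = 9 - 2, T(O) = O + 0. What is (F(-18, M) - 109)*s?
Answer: -5376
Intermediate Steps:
T(O) = O
M = 16 (M = 9 + (9 - 2) = 9 + 7 = 16)
s = 42 (s = -2*(-21) = 42)
(F(-18, M) - 109)*s = (-19 - 109)*42 = -128*42 = -5376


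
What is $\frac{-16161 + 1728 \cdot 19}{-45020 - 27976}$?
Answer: $- \frac{5557}{24332} \approx -0.22838$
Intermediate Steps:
$\frac{-16161 + 1728 \cdot 19}{-45020 - 27976} = \frac{-16161 + 32832}{-72996} = 16671 \left(- \frac{1}{72996}\right) = - \frac{5557}{24332}$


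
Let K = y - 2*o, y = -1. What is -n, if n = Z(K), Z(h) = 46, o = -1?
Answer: -46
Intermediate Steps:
K = 1 (K = -1 - 2*(-1) = -1 + 2 = 1)
n = 46
-n = -1*46 = -46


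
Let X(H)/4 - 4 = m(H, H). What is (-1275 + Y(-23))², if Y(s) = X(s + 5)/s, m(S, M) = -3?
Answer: 860190241/529 ≈ 1.6261e+6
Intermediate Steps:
X(H) = 4 (X(H) = 16 + 4*(-3) = 16 - 12 = 4)
Y(s) = 4/s
(-1275 + Y(-23))² = (-1275 + 4/(-23))² = (-1275 + 4*(-1/23))² = (-1275 - 4/23)² = (-29329/23)² = 860190241/529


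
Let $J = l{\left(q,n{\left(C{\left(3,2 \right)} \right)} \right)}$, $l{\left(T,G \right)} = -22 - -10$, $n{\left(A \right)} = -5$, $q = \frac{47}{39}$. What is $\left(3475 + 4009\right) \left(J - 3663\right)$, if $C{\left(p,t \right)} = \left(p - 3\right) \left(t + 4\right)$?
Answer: $-27503700$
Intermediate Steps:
$q = \frac{47}{39}$ ($q = 47 \cdot \frac{1}{39} = \frac{47}{39} \approx 1.2051$)
$C{\left(p,t \right)} = \left(-3 + p\right) \left(4 + t\right)$
$l{\left(T,G \right)} = -12$ ($l{\left(T,G \right)} = -22 + 10 = -12$)
$J = -12$
$\left(3475 + 4009\right) \left(J - 3663\right) = \left(3475 + 4009\right) \left(-12 - 3663\right) = 7484 \left(-3675\right) = -27503700$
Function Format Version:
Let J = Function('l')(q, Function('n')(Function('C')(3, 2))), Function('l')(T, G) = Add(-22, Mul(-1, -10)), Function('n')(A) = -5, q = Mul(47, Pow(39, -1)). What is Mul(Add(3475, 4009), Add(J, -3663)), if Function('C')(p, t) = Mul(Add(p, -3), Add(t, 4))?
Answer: -27503700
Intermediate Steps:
q = Rational(47, 39) (q = Mul(47, Rational(1, 39)) = Rational(47, 39) ≈ 1.2051)
Function('C')(p, t) = Mul(Add(-3, p), Add(4, t))
Function('l')(T, G) = -12 (Function('l')(T, G) = Add(-22, 10) = -12)
J = -12
Mul(Add(3475, 4009), Add(J, -3663)) = Mul(Add(3475, 4009), Add(-12, -3663)) = Mul(7484, -3675) = -27503700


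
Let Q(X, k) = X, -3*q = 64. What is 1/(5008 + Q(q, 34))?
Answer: 3/14960 ≈ 0.00020053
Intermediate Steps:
q = -64/3 (q = -⅓*64 = -64/3 ≈ -21.333)
1/(5008 + Q(q, 34)) = 1/(5008 - 64/3) = 1/(14960/3) = 3/14960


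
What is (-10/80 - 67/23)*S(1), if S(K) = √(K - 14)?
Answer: -559*I*√13/184 ≈ -10.954*I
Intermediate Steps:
S(K) = √(-14 + K)
(-10/80 - 67/23)*S(1) = (-10/80 - 67/23)*√(-14 + 1) = (-10*1/80 - 67*1/23)*√(-13) = (-⅛ - 67/23)*(I*√13) = -559*I*√13/184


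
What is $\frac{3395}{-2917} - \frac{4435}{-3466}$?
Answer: $\frac{1169825}{10110322} \approx 0.11571$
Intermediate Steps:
$\frac{3395}{-2917} - \frac{4435}{-3466} = 3395 \left(- \frac{1}{2917}\right) - - \frac{4435}{3466} = - \frac{3395}{2917} + \frac{4435}{3466} = \frac{1169825}{10110322}$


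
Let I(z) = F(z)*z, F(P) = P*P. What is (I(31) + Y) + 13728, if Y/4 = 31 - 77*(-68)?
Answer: 64587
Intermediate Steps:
F(P) = P²
Y = 21068 (Y = 4*(31 - 77*(-68)) = 4*(31 + 5236) = 4*5267 = 21068)
I(z) = z³ (I(z) = z²*z = z³)
(I(31) + Y) + 13728 = (31³ + 21068) + 13728 = (29791 + 21068) + 13728 = 50859 + 13728 = 64587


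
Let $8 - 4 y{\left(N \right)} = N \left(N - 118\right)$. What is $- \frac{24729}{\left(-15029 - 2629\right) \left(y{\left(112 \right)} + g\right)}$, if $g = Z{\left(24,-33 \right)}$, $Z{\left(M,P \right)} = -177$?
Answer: $- \frac{8243}{41202} \approx -0.20006$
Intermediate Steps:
$y{\left(N \right)} = 2 - \frac{N \left(-118 + N\right)}{4}$ ($y{\left(N \right)} = 2 - \frac{N \left(N - 118\right)}{4} = 2 - \frac{N \left(-118 + N\right)}{4}$)
$g = -177$
$- \frac{24729}{\left(-15029 - 2629\right) \left(y{\left(112 \right)} + g\right)} = - \frac{24729}{\left(-15029 - 2629\right) \left(\left(2 - \frac{112^{2}}{4} + \frac{59}{2} \cdot 112\right) - 177\right)} = - \frac{24729}{\left(-17658\right) \left(\left(2 - 3136 + 3304\right) - 177\right)} = - \frac{24729}{\left(-17658\right) \left(170 - 177\right)} = - \frac{24729}{\left(-17658\right) \left(-7\right)} = - \frac{24729}{123606} = \left(-24729\right) \frac{1}{123606} = - \frac{8243}{41202}$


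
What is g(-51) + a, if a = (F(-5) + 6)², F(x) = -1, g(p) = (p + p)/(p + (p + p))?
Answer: 77/3 ≈ 25.667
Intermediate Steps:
g(p) = ⅔ (g(p) = (2*p)/(p + 2*p) = (2*p)/((3*p)) = (2*p)*(1/(3*p)) = ⅔)
a = 25 (a = (-1 + 6)² = 5² = 25)
g(-51) + a = ⅔ + 25 = 77/3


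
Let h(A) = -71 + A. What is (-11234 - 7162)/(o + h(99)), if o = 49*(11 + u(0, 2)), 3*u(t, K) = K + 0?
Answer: -7884/257 ≈ -30.677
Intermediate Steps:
u(t, K) = K/3 (u(t, K) = (K + 0)/3 = K/3)
o = 1715/3 (o = 49*(11 + (⅓)*2) = 49*(11 + ⅔) = 49*(35/3) = 1715/3 ≈ 571.67)
(-11234 - 7162)/(o + h(99)) = (-11234 - 7162)/(1715/3 + (-71 + 99)) = -18396/(1715/3 + 28) = -18396/1799/3 = -18396*3/1799 = -7884/257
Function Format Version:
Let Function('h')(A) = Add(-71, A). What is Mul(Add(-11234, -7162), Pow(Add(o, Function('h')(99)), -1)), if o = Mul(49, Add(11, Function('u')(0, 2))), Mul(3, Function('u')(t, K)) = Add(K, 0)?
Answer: Rational(-7884, 257) ≈ -30.677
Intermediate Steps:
Function('u')(t, K) = Mul(Rational(1, 3), K) (Function('u')(t, K) = Mul(Rational(1, 3), Add(K, 0)) = Mul(Rational(1, 3), K))
o = Rational(1715, 3) (o = Mul(49, Add(11, Mul(Rational(1, 3), 2))) = Mul(49, Add(11, Rational(2, 3))) = Mul(49, Rational(35, 3)) = Rational(1715, 3) ≈ 571.67)
Mul(Add(-11234, -7162), Pow(Add(o, Function('h')(99)), -1)) = Mul(Add(-11234, -7162), Pow(Add(Rational(1715, 3), Add(-71, 99)), -1)) = Mul(-18396, Pow(Add(Rational(1715, 3), 28), -1)) = Mul(-18396, Pow(Rational(1799, 3), -1)) = Mul(-18396, Rational(3, 1799)) = Rational(-7884, 257)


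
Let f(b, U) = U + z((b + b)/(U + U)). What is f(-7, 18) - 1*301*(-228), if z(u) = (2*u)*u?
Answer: 11120701/162 ≈ 68646.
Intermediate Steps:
z(u) = 2*u²
f(b, U) = U + 2*b²/U² (f(b, U) = U + 2*((b + b)/(U + U))² = U + 2*((2*b)/((2*U)))² = U + 2*((2*b)*(1/(2*U)))² = U + 2*(b/U)² = U + 2*(b²/U²) = U + 2*b²/U²)
f(-7, 18) - 1*301*(-228) = (18 + 2*(-7)²/18²) - 1*301*(-228) = (18 + 2*(1/324)*49) - 301*(-228) = (18 + 49/162) + 68628 = 2965/162 + 68628 = 11120701/162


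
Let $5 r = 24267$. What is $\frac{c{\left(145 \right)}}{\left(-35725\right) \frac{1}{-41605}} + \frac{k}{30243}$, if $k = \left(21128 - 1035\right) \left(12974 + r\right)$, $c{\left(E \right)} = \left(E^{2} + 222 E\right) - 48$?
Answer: $\frac{3187792708678}{43217247} \approx 73762.0$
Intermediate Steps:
$r = \frac{24267}{5}$ ($r = \frac{1}{5} \cdot 24267 = \frac{24267}{5} \approx 4853.4$)
$c{\left(E \right)} = -48 + E^{2} + 222 E$
$k = \frac{1791029741}{5}$ ($k = \left(21128 - 1035\right) \left(12974 + \frac{24267}{5}\right) = 20093 \cdot \frac{89137}{5} = \frac{1791029741}{5} \approx 3.5821 \cdot 10^{8}$)
$\frac{c{\left(145 \right)}}{\left(-35725\right) \frac{1}{-41605}} + \frac{k}{30243} = \frac{-48 + 145^{2} + 222 \cdot 145}{\left(-35725\right) \frac{1}{-41605}} + \frac{1791029741}{5 \cdot 30243} = \frac{-48 + 21025 + 32190}{\left(-35725\right) \left(- \frac{1}{41605}\right)} + \frac{1791029741}{5} \cdot \frac{1}{30243} = \frac{53167}{\frac{7145}{8321}} + \frac{1791029741}{151215} = 53167 \cdot \frac{8321}{7145} + \frac{1791029741}{151215} = \frac{442402607}{7145} + \frac{1791029741}{151215} = \frac{3187792708678}{43217247}$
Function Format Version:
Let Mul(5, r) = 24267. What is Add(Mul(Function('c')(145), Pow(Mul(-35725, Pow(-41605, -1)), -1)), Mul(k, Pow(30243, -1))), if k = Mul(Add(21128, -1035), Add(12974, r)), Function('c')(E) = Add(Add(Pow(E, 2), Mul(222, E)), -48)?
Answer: Rational(3187792708678, 43217247) ≈ 73762.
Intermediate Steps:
r = Rational(24267, 5) (r = Mul(Rational(1, 5), 24267) = Rational(24267, 5) ≈ 4853.4)
Function('c')(E) = Add(-48, Pow(E, 2), Mul(222, E))
k = Rational(1791029741, 5) (k = Mul(Add(21128, -1035), Add(12974, Rational(24267, 5))) = Mul(20093, Rational(89137, 5)) = Rational(1791029741, 5) ≈ 3.5821e+8)
Add(Mul(Function('c')(145), Pow(Mul(-35725, Pow(-41605, -1)), -1)), Mul(k, Pow(30243, -1))) = Add(Mul(Add(-48, Pow(145, 2), Mul(222, 145)), Pow(Mul(-35725, Pow(-41605, -1)), -1)), Mul(Rational(1791029741, 5), Pow(30243, -1))) = Add(Mul(Add(-48, 21025, 32190), Pow(Mul(-35725, Rational(-1, 41605)), -1)), Mul(Rational(1791029741, 5), Rational(1, 30243))) = Add(Mul(53167, Pow(Rational(7145, 8321), -1)), Rational(1791029741, 151215)) = Add(Mul(53167, Rational(8321, 7145)), Rational(1791029741, 151215)) = Add(Rational(442402607, 7145), Rational(1791029741, 151215)) = Rational(3187792708678, 43217247)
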